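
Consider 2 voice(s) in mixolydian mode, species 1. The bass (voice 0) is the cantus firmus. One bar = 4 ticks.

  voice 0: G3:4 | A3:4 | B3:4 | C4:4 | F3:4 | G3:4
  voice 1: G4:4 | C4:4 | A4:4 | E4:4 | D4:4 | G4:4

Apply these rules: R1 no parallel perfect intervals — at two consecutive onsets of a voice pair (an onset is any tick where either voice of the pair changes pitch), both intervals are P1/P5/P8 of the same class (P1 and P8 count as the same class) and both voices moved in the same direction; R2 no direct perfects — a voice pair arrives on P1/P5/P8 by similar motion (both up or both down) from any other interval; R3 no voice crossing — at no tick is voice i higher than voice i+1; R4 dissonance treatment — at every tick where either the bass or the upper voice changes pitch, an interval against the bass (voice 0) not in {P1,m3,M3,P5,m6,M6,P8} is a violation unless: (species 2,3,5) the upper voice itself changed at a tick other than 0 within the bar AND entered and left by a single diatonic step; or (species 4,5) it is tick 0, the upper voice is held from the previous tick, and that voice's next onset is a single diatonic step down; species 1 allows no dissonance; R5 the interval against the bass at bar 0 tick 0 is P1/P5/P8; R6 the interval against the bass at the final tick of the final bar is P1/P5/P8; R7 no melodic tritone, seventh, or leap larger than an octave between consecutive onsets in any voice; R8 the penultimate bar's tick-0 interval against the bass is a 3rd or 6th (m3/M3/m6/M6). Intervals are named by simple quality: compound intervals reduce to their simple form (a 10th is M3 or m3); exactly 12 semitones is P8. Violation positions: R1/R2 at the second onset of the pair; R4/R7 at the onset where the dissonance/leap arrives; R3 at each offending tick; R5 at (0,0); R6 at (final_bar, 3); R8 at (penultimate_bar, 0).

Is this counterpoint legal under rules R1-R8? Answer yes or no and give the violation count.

bar 0: v0=G3 v1=G4 (P8)
bar 1: v0=A3 v1=C4 (m3)
bar 2: v0=B3 v1=A4 (m7)
bar 3: v0=C4 v1=E4 (M3)
bar 4: v0=F3 v1=D4 (M6)
bar 5: v0=G3 v1=G4 (P8)
  R4 @ bar2.0: B3/A4 m7 untreated
  R2 @ bar5.0: F3/D4 M6 -> G3/G4 P8 similar

No (2 violations)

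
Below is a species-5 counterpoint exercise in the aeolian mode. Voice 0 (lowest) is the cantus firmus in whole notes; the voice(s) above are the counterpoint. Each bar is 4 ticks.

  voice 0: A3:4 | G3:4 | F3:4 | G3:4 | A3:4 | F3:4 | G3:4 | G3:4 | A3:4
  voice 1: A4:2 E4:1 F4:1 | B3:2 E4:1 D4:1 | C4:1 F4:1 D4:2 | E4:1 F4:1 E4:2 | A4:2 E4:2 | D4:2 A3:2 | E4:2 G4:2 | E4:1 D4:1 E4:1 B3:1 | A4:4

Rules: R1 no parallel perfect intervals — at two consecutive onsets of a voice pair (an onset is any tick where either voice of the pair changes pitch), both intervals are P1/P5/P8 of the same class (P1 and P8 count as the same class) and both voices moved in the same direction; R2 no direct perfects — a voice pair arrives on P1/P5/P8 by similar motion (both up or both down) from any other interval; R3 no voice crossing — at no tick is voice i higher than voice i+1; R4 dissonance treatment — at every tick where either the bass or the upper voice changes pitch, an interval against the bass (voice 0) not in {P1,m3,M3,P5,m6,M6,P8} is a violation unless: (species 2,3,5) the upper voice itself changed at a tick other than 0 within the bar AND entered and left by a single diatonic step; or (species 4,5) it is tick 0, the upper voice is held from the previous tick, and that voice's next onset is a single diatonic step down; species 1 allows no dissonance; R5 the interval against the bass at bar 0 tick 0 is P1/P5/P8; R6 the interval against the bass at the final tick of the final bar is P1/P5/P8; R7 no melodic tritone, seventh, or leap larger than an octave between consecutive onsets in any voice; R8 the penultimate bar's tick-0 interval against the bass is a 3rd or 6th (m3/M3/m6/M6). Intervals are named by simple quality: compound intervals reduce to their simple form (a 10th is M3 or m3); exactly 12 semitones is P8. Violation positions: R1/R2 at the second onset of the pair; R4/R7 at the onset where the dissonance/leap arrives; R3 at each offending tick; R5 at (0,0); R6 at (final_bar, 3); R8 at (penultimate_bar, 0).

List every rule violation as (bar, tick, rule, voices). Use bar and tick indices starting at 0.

bar 0: v0=A3 v1=A4 downbeat P8
bar 1: v0=G3 v1=B3 downbeat M3
bar 2: v0=F3 v1=C4 downbeat P5
bar 3: v0=G3 v1=E4 downbeat M6
bar 4: v0=A3 v1=A4 downbeat P8
bar 5: v0=F3 v1=D4 downbeat M6
bar 6: v0=G3 v1=E4 downbeat M6
bar 7: v0=G3 v1=E4 downbeat M6
bar 8: v0=A3 v1=A4 downbeat P8
  -> R7 @ bar 1 tick 0 v(1,): F4->B3 leap 6st
  -> R1 @ bar 2 tick 0 v(0, 1): G3/D4 P5 -> F3/C4 P5 similar
  -> R2 @ bar 4 tick 0 v(0, 1): G3/E4 M6 -> A3/A4 P8 similar
  -> R2 @ bar 8 tick 0 v(0, 1): G3/B3 M3 -> A3/A4 P8 similar
  -> R7 @ bar 8 tick 0 v(1,): B3->A4 leap 10st

(1, 0, R7, (1,))
(2, 0, R1, (0, 1))
(4, 0, R2, (0, 1))
(8, 0, R2, (0, 1))
(8, 0, R7, (1,))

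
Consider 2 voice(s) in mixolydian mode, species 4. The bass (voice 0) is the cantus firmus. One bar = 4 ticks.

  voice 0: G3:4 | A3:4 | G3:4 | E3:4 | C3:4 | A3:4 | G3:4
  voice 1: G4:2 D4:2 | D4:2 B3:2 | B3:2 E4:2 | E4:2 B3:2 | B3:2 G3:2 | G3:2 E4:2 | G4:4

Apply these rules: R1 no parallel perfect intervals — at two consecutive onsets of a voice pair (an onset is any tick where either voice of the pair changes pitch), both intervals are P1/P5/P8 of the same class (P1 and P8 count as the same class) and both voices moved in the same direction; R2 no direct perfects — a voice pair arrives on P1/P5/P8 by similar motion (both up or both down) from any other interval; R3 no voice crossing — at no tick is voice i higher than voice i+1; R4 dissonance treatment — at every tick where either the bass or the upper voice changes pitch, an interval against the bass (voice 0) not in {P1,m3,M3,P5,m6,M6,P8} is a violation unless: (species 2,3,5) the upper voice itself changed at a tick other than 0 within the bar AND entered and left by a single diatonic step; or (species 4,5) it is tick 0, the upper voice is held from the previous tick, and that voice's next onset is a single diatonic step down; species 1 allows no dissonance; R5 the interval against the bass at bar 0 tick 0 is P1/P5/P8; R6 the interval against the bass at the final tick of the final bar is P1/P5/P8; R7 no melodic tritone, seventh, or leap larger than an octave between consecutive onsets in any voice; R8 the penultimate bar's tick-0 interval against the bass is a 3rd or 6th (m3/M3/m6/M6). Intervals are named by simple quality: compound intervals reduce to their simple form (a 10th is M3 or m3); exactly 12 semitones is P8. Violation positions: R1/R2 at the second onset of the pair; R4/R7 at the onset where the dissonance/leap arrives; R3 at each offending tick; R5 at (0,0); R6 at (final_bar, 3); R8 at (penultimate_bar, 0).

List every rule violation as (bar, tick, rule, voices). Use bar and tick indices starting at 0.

(1, 0, R4, (0, 1))
(1, 2, R4, (0, 1))
(4, 0, R4, (0, 1))
(5, 0, R3, (0, 1))
(5, 0, R4, (0, 1))
(5, 0, R8, (0, 1))
(5, 1, R3, (0, 1))

bar 0: v0=G3 v1=G4 downbeat P8
bar 1: v0=A3 v1=D4 downbeat P4
bar 2: v0=G3 v1=B3 downbeat M3
bar 3: v0=E3 v1=E4 downbeat P8
bar 4: v0=C3 v1=B3 downbeat M7
bar 5: v0=A3 v1=G3 downbeat M2
bar 6: v0=G3 v1=G4 downbeat P8
  -> R4 @ bar 1 tick 0 v(0, 1): A3/D4 P4 untreated
  -> R4 @ bar 1 tick 2 v(0, 1): A3/B3 M2 untreated
  -> R4 @ bar 4 tick 0 v(0, 1): C3/B3 M7 untreated
  -> R3 @ bar 5 tick 0 v(0, 1): A3 above G3
  -> R4 @ bar 5 tick 0 v(0, 1): A3/G3 M2 untreated
  -> R8 @ bar 5 tick 0 v(0, 1): penult M2 not 3rd/6th
  -> R3 @ bar 5 tick 1 v(0, 1): A3 above G3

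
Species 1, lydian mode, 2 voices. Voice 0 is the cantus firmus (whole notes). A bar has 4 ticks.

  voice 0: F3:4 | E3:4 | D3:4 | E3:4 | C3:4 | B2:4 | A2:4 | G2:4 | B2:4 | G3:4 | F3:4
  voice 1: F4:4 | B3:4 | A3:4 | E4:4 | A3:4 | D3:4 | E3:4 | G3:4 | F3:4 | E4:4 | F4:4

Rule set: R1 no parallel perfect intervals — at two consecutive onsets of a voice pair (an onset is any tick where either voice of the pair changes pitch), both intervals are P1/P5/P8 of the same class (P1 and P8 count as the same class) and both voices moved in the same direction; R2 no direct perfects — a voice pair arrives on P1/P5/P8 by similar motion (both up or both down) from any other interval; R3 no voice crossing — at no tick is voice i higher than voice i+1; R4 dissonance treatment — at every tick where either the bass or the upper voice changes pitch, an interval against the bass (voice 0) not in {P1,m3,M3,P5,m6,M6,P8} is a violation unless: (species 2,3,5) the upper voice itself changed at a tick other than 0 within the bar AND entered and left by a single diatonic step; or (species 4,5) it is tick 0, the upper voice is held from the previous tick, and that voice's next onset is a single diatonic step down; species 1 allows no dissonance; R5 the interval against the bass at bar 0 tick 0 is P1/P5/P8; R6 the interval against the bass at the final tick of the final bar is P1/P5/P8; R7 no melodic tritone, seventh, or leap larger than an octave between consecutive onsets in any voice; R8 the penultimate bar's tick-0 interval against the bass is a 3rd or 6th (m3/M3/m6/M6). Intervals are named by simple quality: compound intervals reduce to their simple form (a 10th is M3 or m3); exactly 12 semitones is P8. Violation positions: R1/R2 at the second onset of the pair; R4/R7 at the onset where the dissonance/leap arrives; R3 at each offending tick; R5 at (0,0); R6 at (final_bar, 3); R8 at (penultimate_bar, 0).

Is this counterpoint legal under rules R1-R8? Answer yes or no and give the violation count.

No (6 violations)

bar 0: v0=F3 v1=F4 (P8)
bar 1: v0=E3 v1=B3 (P5)
bar 2: v0=D3 v1=A3 (P5)
bar 3: v0=E3 v1=E4 (P8)
bar 4: v0=C3 v1=A3 (M6)
bar 5: v0=B2 v1=D3 (m3)
bar 6: v0=A2 v1=E3 (P5)
bar 7: v0=G2 v1=G3 (P8)
bar 8: v0=B2 v1=F3 (TT)
bar 9: v0=G3 v1=E4 (M6)
bar 10: v0=F3 v1=F4 (P8)
  R2 @ bar1.0: F3/F4 P8 -> E3/B3 P5 similar
  R7 @ bar1.0: F4->B3 leap 6st
  R1 @ bar2.0: E3/B3 P5 -> D3/A3 P5 similar
  R2 @ bar3.0: D3/A3 P5 -> E3/E4 P8 similar
  R4 @ bar8.0: B2/F3 TT untreated
  R7 @ bar9.0: F3->E4 leap 11st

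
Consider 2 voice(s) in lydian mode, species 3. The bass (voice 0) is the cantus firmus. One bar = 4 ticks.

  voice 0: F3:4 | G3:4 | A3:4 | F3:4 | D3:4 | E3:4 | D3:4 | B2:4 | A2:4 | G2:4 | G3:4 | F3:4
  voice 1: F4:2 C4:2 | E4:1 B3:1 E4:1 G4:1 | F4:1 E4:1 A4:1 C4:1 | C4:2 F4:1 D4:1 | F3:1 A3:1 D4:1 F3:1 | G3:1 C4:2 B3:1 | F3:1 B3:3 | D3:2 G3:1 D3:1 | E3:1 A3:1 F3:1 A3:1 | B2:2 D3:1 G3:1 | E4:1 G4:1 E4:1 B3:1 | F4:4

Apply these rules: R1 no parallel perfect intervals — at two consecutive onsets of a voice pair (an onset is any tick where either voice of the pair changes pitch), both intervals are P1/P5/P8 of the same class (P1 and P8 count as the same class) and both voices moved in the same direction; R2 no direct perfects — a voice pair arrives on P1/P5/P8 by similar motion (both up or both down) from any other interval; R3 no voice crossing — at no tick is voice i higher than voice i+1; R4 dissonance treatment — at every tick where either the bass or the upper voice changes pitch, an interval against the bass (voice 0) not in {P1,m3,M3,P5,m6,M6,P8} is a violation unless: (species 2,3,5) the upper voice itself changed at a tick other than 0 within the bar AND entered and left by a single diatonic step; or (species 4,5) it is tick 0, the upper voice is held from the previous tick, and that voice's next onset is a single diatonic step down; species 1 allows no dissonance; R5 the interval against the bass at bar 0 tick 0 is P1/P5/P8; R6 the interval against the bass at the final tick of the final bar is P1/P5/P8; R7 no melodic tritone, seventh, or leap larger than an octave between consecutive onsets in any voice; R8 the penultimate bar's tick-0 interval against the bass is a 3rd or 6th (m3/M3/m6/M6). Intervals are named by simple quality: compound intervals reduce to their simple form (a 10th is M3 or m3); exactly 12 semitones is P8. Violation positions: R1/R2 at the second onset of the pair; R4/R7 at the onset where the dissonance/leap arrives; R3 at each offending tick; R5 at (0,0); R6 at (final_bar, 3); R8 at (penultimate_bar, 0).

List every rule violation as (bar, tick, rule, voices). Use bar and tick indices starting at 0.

(6, 0, R7, (1,))
(6, 1, R7, (1,))
(9, 0, R7, (1,))
(11, 0, R7, (1,))

bar 0: v0=F3 v1=F4 downbeat P8
bar 1: v0=G3 v1=E4 downbeat M6
bar 2: v0=A3 v1=F4 downbeat m6
bar 3: v0=F3 v1=C4 downbeat P5
bar 4: v0=D3 v1=F3 downbeat m3
bar 5: v0=E3 v1=G3 downbeat m3
bar 6: v0=D3 v1=F3 downbeat m3
bar 7: v0=B2 v1=D3 downbeat m3
bar 8: v0=A2 v1=E3 downbeat P5
bar 9: v0=G2 v1=B2 downbeat M3
bar 10: v0=G3 v1=E4 downbeat M6
bar 11: v0=F3 v1=F4 downbeat P8
  -> R7 @ bar 6 tick 0 v(1,): B3->F3 leap 6st
  -> R7 @ bar 6 tick 1 v(1,): F3->B3 leap 6st
  -> R7 @ bar 9 tick 0 v(1,): A3->B2 leap 10st
  -> R7 @ bar 11 tick 0 v(1,): B3->F4 leap 6st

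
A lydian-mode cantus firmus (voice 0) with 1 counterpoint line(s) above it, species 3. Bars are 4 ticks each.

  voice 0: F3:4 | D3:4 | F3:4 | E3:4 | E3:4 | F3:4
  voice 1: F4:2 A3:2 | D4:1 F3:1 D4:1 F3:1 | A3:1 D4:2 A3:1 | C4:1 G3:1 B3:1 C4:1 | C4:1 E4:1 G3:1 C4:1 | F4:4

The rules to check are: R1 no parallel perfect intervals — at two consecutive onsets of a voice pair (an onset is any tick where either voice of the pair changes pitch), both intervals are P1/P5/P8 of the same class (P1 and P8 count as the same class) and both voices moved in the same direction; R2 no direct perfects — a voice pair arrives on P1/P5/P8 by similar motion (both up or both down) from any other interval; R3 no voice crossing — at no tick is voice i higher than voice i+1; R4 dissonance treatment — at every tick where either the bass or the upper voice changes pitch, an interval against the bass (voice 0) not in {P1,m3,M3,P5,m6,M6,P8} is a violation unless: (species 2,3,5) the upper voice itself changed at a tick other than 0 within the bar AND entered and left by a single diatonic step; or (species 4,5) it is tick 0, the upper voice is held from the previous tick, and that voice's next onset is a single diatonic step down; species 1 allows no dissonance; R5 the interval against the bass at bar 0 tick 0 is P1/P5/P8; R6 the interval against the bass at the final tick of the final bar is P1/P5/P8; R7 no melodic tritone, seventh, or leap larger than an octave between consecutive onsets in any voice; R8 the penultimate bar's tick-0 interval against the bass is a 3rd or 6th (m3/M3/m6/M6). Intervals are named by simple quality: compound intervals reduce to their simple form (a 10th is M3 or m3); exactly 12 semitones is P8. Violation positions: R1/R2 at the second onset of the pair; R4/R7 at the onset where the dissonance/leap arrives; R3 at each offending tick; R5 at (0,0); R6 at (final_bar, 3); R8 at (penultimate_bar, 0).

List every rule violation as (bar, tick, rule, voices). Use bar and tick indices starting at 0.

(5, 0, R2, (0, 1))

bar 0: v0=F3 v1=F4 downbeat P8
bar 1: v0=D3 v1=D4 downbeat P8
bar 2: v0=F3 v1=A3 downbeat M3
bar 3: v0=E3 v1=C4 downbeat m6
bar 4: v0=E3 v1=C4 downbeat m6
bar 5: v0=F3 v1=F4 downbeat P8
  -> R2 @ bar 5 tick 0 v(0, 1): E3/C4 m6 -> F3/F4 P8 similar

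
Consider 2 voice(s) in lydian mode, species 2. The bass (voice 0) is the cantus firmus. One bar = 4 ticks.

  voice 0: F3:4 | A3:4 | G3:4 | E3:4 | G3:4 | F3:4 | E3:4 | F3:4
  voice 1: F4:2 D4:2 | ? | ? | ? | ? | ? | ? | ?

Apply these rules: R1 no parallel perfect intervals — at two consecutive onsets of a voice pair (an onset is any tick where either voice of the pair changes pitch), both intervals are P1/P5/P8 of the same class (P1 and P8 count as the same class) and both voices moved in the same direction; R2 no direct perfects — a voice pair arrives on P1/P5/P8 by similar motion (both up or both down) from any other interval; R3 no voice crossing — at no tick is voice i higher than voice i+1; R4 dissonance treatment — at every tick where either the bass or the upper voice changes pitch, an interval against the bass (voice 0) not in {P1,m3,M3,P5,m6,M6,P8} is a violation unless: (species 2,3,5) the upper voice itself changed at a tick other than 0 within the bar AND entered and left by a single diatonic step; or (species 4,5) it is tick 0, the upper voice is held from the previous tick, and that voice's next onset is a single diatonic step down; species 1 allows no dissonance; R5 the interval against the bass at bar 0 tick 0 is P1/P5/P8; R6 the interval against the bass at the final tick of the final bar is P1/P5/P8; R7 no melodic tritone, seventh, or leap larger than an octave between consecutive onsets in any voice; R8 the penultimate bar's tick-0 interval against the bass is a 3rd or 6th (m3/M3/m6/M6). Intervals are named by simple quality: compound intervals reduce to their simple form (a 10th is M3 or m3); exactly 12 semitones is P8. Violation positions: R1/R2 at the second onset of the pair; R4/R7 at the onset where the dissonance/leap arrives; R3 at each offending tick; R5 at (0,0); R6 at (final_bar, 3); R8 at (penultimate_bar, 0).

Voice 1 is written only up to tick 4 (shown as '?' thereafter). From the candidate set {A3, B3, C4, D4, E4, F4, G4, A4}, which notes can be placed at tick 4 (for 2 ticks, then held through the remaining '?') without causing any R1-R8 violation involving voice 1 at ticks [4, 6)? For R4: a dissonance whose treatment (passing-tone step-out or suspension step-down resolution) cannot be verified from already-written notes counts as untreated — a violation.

{A3, C4, F4}

A3: legal
B3: violates R4
C4: legal
D4: violates R4
E4: violates R2
F4: legal
G4: violates R4
A4: violates R2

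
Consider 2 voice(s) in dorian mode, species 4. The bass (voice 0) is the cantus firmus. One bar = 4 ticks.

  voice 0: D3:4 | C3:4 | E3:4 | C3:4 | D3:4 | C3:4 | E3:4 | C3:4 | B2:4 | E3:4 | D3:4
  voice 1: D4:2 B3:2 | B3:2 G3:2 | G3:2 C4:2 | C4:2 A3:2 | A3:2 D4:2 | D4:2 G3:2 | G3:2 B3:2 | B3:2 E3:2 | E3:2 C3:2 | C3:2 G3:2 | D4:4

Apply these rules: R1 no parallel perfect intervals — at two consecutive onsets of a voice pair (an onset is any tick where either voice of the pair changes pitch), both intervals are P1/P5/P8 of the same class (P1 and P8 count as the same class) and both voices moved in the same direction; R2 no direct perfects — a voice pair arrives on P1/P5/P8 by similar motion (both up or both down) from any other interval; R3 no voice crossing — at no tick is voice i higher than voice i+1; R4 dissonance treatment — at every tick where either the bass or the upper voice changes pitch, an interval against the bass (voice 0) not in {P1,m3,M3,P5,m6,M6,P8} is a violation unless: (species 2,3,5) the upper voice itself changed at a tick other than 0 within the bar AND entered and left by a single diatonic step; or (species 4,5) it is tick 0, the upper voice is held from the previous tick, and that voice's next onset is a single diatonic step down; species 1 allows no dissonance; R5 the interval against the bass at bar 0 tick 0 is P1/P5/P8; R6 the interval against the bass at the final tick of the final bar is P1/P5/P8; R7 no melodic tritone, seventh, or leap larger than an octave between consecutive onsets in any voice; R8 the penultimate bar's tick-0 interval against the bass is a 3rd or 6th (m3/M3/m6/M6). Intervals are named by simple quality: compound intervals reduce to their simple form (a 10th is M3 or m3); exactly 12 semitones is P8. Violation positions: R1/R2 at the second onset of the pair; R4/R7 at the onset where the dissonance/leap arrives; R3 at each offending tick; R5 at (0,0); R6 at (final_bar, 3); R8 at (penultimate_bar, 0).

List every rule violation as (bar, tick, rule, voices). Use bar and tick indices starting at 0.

bar 0: v0=D3 v1=D4 downbeat P8
bar 1: v0=C3 v1=B3 downbeat M7
bar 2: v0=E3 v1=G3 downbeat m3
bar 3: v0=C3 v1=C4 downbeat P8
bar 4: v0=D3 v1=A3 downbeat P5
bar 5: v0=C3 v1=D4 downbeat M2
bar 6: v0=E3 v1=G3 downbeat m3
bar 7: v0=C3 v1=B3 downbeat M7
bar 8: v0=B2 v1=E3 downbeat P4
bar 9: v0=E3 v1=C3 downbeat M3
bar 10: v0=D3 v1=D4 downbeat P8
  -> R4 @ bar 1 tick 0 v(0, 1): C3/B3 M7 untreated
  -> R4 @ bar 5 tick 0 v(0, 1): C3/D4 M2 untreated
  -> R4 @ bar 7 tick 0 v(0, 1): C3/B3 M7 untreated
  -> R4 @ bar 8 tick 0 v(0, 1): B2/E3 P4 untreated
  -> R4 @ bar 8 tick 2 v(0, 1): B2/C3 m2 untreated
  -> R3 @ bar 9 tick 0 v(0, 1): E3 above C3
  -> R3 @ bar 9 tick 1 v(0, 1): E3 above C3

(1, 0, R4, (0, 1))
(5, 0, R4, (0, 1))
(7, 0, R4, (0, 1))
(8, 0, R4, (0, 1))
(8, 2, R4, (0, 1))
(9, 0, R3, (0, 1))
(9, 1, R3, (0, 1))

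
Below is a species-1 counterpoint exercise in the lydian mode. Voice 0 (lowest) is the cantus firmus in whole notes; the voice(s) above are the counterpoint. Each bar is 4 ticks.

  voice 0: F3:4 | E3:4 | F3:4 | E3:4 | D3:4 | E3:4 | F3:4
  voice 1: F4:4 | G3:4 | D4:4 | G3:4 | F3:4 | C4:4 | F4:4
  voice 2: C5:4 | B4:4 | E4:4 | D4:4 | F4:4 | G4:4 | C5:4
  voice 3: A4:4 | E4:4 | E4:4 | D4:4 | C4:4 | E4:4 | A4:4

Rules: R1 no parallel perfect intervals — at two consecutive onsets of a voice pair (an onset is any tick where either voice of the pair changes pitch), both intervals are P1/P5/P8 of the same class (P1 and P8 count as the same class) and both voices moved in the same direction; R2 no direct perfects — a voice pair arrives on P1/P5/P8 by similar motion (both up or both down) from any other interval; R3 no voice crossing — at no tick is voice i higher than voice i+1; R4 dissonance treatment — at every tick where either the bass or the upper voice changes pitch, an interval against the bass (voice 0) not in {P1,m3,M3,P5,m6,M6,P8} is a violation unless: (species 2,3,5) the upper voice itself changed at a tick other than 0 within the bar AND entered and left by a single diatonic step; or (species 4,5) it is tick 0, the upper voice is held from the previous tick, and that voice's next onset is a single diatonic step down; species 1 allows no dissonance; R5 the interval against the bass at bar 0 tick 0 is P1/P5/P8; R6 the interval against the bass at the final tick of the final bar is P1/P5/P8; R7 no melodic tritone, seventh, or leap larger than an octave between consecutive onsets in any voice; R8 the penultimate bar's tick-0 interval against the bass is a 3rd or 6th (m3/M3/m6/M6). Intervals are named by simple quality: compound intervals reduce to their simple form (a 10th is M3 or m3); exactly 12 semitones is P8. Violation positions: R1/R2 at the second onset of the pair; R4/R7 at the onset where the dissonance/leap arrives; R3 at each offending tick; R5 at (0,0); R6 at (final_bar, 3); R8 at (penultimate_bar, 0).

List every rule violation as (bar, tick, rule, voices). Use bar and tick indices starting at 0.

bar 0: v0=F3 v1=F4 v2=C5 v3=A4 downbeat M3
bar 1: v0=E3 v1=G3 v2=B4 v3=E4 downbeat P8
bar 2: v0=F3 v1=D4 v2=E4 v3=E4 downbeat M7
bar 3: v0=E3 v1=G3 v2=D4 v3=D4 downbeat m7
bar 4: v0=D3 v1=F3 v2=F4 v3=C4 downbeat m7
bar 5: v0=E3 v1=C4 v2=G4 v3=E4 downbeat P8
bar 6: v0=F3 v1=F4 v2=C5 v3=A4 downbeat M3
  -> R3 @ bar 0 tick 0 v(2, 3): C5 above A4
  -> R5 @ bar 0 tick 0 v(0, 3): opens on M3
  -> R3 @ bar 0 tick 1 v(2, 3): C5 above A4
  -> R3 @ bar 0 tick 2 v(2, 3): C5 above A4
  -> R3 @ bar 0 tick 3 v(2, 3): C5 above A4
  -> R1 @ bar 1 tick 0 v(0, 2): F3/C5 P5 -> E3/B4 P5 similar
  -> R2 @ bar 1 tick 0 v(0, 3): F3/A4 M3 -> E3/E4 P8 similar
  -> R2 @ bar 1 tick 0 v(2, 3): C5/A4 m3 -> B4/E4 P5 similar
  -> R3 @ bar 1 tick 0 v(2, 3): B4 above E4
  -> R7 @ bar 1 tick 0 v(1,): F4->G3 leap 10st
  -> R3 @ bar 1 tick 1 v(2, 3): B4 above E4
  -> R3 @ bar 1 tick 2 v(2, 3): B4 above E4
  -> R3 @ bar 1 tick 3 v(2, 3): B4 above E4
  -> R4 @ bar 2 tick 0 v(0, 2): F3/E4 M7 untreated
  -> R4 @ bar 2 tick 0 v(0, 3): F3/E4 M7 untreated
  -> R1 @ bar 3 tick 0 v(2, 3): E4/E4 P1 -> D4/D4 P1 similar
  -> R2 @ bar 3 tick 0 v(1, 2): D4/E4 M2 -> G3/D4 P5 similar
  -> R2 @ bar 3 tick 0 v(1, 3): D4/E4 M2 -> G3/D4 P5 similar
  -> R4 @ bar 3 tick 0 v(0, 2): E3/D4 m7 untreated
  -> R4 @ bar 3 tick 0 v(0, 3): E3/D4 m7 untreated
  -> R1 @ bar 4 tick 0 v(1, 3): G3/D4 P5 -> F3/C4 P5 similar
  -> R3 @ bar 4 tick 0 v(2, 3): F4 above C4
  -> R4 @ bar 4 tick 0 v(0, 3): D3/C4 m7 untreated
  -> R3 @ bar 4 tick 1 v(2, 3): F4 above C4
  -> R3 @ bar 4 tick 2 v(2, 3): F4 above C4
  -> R3 @ bar 4 tick 3 v(2, 3): F4 above C4
  -> R2 @ bar 5 tick 0 v(0, 3): D3/C4 m7 -> E3/E4 P8 similar
  -> R2 @ bar 5 tick 0 v(1, 2): F3/F4 P8 -> C4/G4 P5 similar
  -> R3 @ bar 5 tick 0 v(2, 3): G4 above E4
  -> R8 @ bar 5 tick 0 v(0, 3): penult P8 not 3rd/6th
  -> R3 @ bar 5 tick 1 v(2, 3): G4 above E4
  -> R3 @ bar 5 tick 2 v(2, 3): G4 above E4
  -> R3 @ bar 5 tick 3 v(2, 3): G4 above E4
  -> R1 @ bar 6 tick 0 v(1, 2): C4/G4 P5 -> F4/C5 P5 similar
  -> R2 @ bar 6 tick 0 v(0, 1): E3/C4 m6 -> F3/F4 P8 similar
  -> R2 @ bar 6 tick 0 v(0, 2): E3/G4 m3 -> F3/C5 P5 similar
  -> R3 @ bar 6 tick 0 v(2, 3): C5 above A4
  -> R3 @ bar 6 tick 1 v(2, 3): C5 above A4
  -> R3 @ bar 6 tick 2 v(2, 3): C5 above A4
  -> R3 @ bar 6 tick 3 v(2, 3): C5 above A4
  -> R6 @ bar 6 tick 3 v(0, 3): closes on M3

(0, 0, R3, (2, 3))
(0, 0, R5, (0, 3))
(0, 1, R3, (2, 3))
(0, 2, R3, (2, 3))
(0, 3, R3, (2, 3))
(1, 0, R1, (0, 2))
(1, 0, R2, (0, 3))
(1, 0, R2, (2, 3))
(1, 0, R3, (2, 3))
(1, 0, R7, (1,))
(1, 1, R3, (2, 3))
(1, 2, R3, (2, 3))
(1, 3, R3, (2, 3))
(2, 0, R4, (0, 2))
(2, 0, R4, (0, 3))
(3, 0, R1, (2, 3))
(3, 0, R2, (1, 2))
(3, 0, R2, (1, 3))
(3, 0, R4, (0, 2))
(3, 0, R4, (0, 3))
(4, 0, R1, (1, 3))
(4, 0, R3, (2, 3))
(4, 0, R4, (0, 3))
(4, 1, R3, (2, 3))
(4, 2, R3, (2, 3))
(4, 3, R3, (2, 3))
(5, 0, R2, (0, 3))
(5, 0, R2, (1, 2))
(5, 0, R3, (2, 3))
(5, 0, R8, (0, 3))
(5, 1, R3, (2, 3))
(5, 2, R3, (2, 3))
(5, 3, R3, (2, 3))
(6, 0, R1, (1, 2))
(6, 0, R2, (0, 1))
(6, 0, R2, (0, 2))
(6, 0, R3, (2, 3))
(6, 1, R3, (2, 3))
(6, 2, R3, (2, 3))
(6, 3, R3, (2, 3))
(6, 3, R6, (0, 3))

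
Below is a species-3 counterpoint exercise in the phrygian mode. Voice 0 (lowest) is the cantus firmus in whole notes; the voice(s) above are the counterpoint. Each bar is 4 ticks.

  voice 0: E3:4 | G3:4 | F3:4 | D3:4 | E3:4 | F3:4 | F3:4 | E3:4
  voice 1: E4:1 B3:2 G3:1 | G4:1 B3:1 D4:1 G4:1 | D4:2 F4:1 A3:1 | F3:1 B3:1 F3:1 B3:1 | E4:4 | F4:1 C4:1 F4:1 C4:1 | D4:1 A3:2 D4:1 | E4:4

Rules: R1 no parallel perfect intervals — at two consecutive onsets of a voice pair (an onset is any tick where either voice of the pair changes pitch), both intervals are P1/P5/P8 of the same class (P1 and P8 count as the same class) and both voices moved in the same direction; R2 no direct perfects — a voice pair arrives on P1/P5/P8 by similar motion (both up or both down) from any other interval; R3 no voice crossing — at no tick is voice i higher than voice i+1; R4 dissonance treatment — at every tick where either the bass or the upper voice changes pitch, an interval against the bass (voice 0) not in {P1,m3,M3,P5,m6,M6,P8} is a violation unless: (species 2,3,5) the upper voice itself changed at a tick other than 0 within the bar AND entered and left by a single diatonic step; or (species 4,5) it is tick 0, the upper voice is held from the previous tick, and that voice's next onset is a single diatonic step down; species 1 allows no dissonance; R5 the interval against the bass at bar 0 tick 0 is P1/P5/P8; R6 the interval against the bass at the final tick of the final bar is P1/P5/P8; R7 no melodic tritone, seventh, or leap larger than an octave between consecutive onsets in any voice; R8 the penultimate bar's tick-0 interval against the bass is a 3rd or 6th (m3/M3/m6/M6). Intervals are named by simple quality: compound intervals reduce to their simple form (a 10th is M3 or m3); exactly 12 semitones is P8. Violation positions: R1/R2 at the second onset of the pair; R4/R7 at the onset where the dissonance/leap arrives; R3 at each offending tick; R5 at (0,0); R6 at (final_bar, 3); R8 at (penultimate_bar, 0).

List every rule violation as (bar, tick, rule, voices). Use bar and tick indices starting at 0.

(1, 0, R2, (0, 1))
(3, 1, R7, (1,))
(3, 2, R7, (1,))
(3, 3, R7, (1,))
(4, 0, R2, (0, 1))
(5, 0, R1, (0, 1))

bar 0: v0=E3 v1=E4 downbeat P8
bar 1: v0=G3 v1=G4 downbeat P8
bar 2: v0=F3 v1=D4 downbeat M6
bar 3: v0=D3 v1=F3 downbeat m3
bar 4: v0=E3 v1=E4 downbeat P8
bar 5: v0=F3 v1=F4 downbeat P8
bar 6: v0=F3 v1=D4 downbeat M6
bar 7: v0=E3 v1=E4 downbeat P8
  -> R2 @ bar 1 tick 0 v(0, 1): E3/G3 m3 -> G3/G4 P8 similar
  -> R7 @ bar 3 tick 1 v(1,): F3->B3 leap 6st
  -> R7 @ bar 3 tick 2 v(1,): B3->F3 leap 6st
  -> R7 @ bar 3 tick 3 v(1,): F3->B3 leap 6st
  -> R2 @ bar 4 tick 0 v(0, 1): D3/B3 M6 -> E3/E4 P8 similar
  -> R1 @ bar 5 tick 0 v(0, 1): E3/E4 P8 -> F3/F4 P8 similar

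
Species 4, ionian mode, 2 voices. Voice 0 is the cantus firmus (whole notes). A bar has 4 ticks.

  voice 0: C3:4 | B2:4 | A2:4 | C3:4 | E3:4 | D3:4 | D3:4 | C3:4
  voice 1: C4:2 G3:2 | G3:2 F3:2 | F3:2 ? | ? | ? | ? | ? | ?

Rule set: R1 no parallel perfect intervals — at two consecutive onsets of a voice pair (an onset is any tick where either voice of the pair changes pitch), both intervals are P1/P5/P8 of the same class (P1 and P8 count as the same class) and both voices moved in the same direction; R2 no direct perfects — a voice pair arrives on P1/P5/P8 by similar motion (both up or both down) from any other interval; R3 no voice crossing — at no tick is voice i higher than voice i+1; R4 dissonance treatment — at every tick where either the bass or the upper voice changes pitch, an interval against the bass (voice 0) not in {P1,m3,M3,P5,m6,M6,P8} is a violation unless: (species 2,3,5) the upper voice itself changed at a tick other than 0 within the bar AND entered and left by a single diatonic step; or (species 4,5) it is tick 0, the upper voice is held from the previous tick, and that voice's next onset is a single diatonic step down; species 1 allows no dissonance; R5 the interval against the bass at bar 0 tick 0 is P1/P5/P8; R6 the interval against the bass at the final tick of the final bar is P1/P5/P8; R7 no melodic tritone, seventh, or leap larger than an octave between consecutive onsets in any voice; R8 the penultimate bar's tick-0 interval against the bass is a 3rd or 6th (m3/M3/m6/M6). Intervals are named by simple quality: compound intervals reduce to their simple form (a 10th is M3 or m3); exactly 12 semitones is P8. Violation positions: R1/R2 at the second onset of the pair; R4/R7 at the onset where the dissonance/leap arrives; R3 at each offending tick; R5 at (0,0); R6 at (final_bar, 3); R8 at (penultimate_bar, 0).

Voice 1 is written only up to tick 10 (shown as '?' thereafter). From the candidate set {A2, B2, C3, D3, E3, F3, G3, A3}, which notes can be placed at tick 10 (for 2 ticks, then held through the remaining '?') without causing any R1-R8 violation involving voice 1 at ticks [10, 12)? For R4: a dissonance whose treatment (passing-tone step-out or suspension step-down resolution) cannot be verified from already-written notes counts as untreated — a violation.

A2: legal
B2: violates R4,R7
C3: legal
D3: violates R4
E3: legal
F3: legal
G3: violates R4
A3: legal

{A2, A3, C3, E3, F3}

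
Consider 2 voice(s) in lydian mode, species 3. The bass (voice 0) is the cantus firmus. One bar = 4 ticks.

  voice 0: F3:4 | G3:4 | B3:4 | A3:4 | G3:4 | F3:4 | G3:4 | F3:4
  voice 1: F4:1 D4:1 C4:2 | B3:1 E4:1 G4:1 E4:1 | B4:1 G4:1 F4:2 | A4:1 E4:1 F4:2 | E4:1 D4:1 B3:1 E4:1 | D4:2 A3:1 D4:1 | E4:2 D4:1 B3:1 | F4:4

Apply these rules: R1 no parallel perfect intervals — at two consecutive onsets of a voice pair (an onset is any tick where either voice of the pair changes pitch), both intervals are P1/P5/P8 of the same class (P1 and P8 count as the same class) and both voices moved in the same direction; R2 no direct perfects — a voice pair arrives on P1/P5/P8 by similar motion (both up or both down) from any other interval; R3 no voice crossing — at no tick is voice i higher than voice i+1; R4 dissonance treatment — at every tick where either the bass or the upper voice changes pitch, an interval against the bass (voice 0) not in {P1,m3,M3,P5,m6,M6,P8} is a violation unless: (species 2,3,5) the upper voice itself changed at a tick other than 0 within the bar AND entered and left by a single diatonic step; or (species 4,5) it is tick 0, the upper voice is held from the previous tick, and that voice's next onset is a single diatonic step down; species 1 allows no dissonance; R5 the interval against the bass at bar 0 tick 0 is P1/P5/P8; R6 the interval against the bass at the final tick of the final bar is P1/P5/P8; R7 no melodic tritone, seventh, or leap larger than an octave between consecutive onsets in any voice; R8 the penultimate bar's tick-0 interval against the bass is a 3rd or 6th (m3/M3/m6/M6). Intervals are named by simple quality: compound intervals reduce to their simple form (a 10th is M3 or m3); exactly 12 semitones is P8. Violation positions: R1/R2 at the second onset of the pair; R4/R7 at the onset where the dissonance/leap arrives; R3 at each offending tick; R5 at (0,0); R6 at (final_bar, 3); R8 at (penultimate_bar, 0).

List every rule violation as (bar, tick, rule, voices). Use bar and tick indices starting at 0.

(2, 0, R2, (0, 1))
(2, 2, R4, (0, 1))
(7, 0, R7, (1,))

bar 0: v0=F3 v1=F4 downbeat P8
bar 1: v0=G3 v1=B3 downbeat M3
bar 2: v0=B3 v1=B4 downbeat P8
bar 3: v0=A3 v1=A4 downbeat P8
bar 4: v0=G3 v1=E4 downbeat M6
bar 5: v0=F3 v1=D4 downbeat M6
bar 6: v0=G3 v1=E4 downbeat M6
bar 7: v0=F3 v1=F4 downbeat P8
  -> R2 @ bar 2 tick 0 v(0, 1): G3/E4 M6 -> B3/B4 P8 similar
  -> R4 @ bar 2 tick 2 v(0, 1): B3/F4 TT untreated
  -> R7 @ bar 7 tick 0 v(1,): B3->F4 leap 6st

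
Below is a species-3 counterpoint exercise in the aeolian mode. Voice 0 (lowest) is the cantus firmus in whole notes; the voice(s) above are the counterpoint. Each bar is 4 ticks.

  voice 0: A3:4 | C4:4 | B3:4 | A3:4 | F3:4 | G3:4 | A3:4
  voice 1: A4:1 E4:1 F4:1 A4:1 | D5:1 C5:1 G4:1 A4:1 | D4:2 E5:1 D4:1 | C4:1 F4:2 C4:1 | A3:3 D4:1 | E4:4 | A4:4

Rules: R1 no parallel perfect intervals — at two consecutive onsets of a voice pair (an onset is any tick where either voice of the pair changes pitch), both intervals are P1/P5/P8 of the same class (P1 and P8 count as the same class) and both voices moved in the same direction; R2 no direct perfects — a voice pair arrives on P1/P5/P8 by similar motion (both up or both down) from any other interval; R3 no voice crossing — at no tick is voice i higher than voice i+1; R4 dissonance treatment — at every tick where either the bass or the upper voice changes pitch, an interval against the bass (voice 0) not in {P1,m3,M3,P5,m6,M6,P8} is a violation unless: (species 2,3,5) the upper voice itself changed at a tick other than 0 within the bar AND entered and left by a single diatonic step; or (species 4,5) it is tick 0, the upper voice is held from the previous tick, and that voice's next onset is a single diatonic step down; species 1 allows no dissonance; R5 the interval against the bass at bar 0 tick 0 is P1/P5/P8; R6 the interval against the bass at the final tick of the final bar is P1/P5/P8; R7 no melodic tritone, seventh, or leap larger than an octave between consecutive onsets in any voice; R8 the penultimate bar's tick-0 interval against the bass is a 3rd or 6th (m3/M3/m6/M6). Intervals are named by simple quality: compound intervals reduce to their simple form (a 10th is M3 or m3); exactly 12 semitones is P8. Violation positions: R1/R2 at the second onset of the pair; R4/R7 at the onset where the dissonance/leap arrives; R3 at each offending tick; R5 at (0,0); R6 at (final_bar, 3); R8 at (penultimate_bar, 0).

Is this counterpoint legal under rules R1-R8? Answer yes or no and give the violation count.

No (5 violations)

bar 0: v0=A3 v1=A4 (P8)
bar 1: v0=C4 v1=D5 (M2)
bar 2: v0=B3 v1=D4 (m3)
bar 3: v0=A3 v1=C4 (m3)
bar 4: v0=F3 v1=A3 (M3)
bar 5: v0=G3 v1=E4 (M6)
bar 6: v0=A3 v1=A4 (P8)
  R4 @ bar1.0: C4/D5 M2 untreated
  R4 @ bar2.2: B3/E5 P4 untreated
  R7 @ bar2.2: D4->E5 leap 14st
  R7 @ bar2.3: E5->D4 leap 14st
  R2 @ bar6.0: G3/E4 M6 -> A3/A4 P8 similar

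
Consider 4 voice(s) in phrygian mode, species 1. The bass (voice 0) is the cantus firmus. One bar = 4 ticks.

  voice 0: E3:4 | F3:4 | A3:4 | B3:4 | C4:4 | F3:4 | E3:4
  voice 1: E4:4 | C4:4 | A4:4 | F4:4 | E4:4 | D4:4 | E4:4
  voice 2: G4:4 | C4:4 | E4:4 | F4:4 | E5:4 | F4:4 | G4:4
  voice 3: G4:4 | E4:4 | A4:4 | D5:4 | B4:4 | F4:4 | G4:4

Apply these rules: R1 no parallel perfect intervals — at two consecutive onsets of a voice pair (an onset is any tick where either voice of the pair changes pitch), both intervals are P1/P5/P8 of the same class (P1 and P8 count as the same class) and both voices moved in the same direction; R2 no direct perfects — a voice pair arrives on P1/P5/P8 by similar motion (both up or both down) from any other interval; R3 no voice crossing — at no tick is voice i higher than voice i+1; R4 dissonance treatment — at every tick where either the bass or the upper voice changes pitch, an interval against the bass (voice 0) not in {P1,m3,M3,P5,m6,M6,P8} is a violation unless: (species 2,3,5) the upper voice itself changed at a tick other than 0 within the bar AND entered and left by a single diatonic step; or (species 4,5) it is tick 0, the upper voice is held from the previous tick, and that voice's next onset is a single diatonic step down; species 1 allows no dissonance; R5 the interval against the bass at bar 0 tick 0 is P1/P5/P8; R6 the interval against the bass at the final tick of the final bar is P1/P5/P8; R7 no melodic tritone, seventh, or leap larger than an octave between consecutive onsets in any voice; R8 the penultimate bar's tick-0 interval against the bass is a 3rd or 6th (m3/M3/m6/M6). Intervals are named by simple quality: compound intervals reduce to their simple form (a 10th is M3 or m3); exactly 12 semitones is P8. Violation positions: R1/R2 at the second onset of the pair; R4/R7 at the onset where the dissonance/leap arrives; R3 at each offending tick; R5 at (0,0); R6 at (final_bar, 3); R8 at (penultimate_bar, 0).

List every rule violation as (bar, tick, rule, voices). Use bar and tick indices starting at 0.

bar 0: v0=E3 v1=E4 v2=G4 v3=G4 downbeat m3
bar 1: v0=F3 v1=C4 v2=C4 v3=E4 downbeat M7
bar 2: v0=A3 v1=A4 v2=E4 v3=A4 downbeat P8
bar 3: v0=B3 v1=F4 v2=F4 v3=D5 downbeat m3
bar 4: v0=C4 v1=E4 v2=E5 v3=B4 downbeat M7
bar 5: v0=F3 v1=D4 v2=F4 v3=F4 downbeat P8
bar 6: v0=E3 v1=E4 v2=G4 v3=G4 downbeat m3
  -> R5 @ bar 0 tick 0 v(0, 2): opens on m3
  -> R5 @ bar 0 tick 0 v(0, 3): opens on m3
  -> R2 @ bar 1 tick 0 v(1, 2): E4/G4 m3 -> C4/C4 P1 similar
  -> R4 @ bar 1 tick 0 v(0, 3): F3/E4 M7 untreated
  -> R1 @ bar 2 tick 0 v(0, 2): F3/C4 P5 -> A3/E4 P5 similar
  -> R2 @ bar 2 tick 0 v(0, 1): F3/C4 P5 -> A3/A4 P8 similar
  -> R2 @ bar 2 tick 0 v(0, 3): F3/E4 M7 -> A3/A4 P8 similar
  -> R2 @ bar 2 tick 0 v(1, 3): C4/E4 M3 -> A4/A4 P1 similar
  -> R3 @ bar 2 tick 0 v(1, 2): A4 above E4
  -> R3 @ bar 2 tick 1 v(1, 2): A4 above E4
  -> R3 @ bar 2 tick 2 v(1, 2): A4 above E4
  -> R3 @ bar 2 tick 3 v(1, 2): A4 above E4
  -> R4 @ bar 3 tick 0 v(0, 1): B3/F4 TT untreated
  -> R4 @ bar 3 tick 0 v(0, 2): B3/F4 TT untreated
  -> R2 @ bar 4 tick 0 v(1, 3): F4/D5 M6 -> E4/B4 P5 similar
  -> R3 @ bar 4 tick 0 v(2, 3): E5 above B4
  -> R4 @ bar 4 tick 0 v(0, 3): C4/B4 M7 untreated
  -> R7 @ bar 4 tick 0 v(2,): F4->E5 leap 11st
  -> R3 @ bar 4 tick 1 v(2, 3): E5 above B4
  -> R3 @ bar 4 tick 2 v(2, 3): E5 above B4
  -> R3 @ bar 4 tick 3 v(2, 3): E5 above B4
  -> R2 @ bar 5 tick 0 v(0, 2): C4/E5 M3 -> F3/F4 P8 similar
  -> R2 @ bar 5 tick 0 v(0, 3): C4/B4 M7 -> F3/F4 P8 similar
  -> R2 @ bar 5 tick 0 v(2, 3): E5/B4 P4 -> F4/F4 P1 similar
  -> R7 @ bar 5 tick 0 v(2,): E5->F4 leap 11st
  -> R7 @ bar 5 tick 0 v(3,): B4->F4 leap 6st
  -> R8 @ bar 5 tick 0 v(0, 2): penult P8 not 3rd/6th
  -> R8 @ bar 5 tick 0 v(0, 3): penult P8 not 3rd/6th
  -> R1 @ bar 6 tick 0 v(2, 3): F4/F4 P1 -> G4/G4 P1 similar
  -> R6 @ bar 6 tick 3 v(0, 2): closes on m3
  -> R6 @ bar 6 tick 3 v(0, 3): closes on m3

(0, 0, R5, (0, 2))
(0, 0, R5, (0, 3))
(1, 0, R2, (1, 2))
(1, 0, R4, (0, 3))
(2, 0, R1, (0, 2))
(2, 0, R2, (0, 1))
(2, 0, R2, (0, 3))
(2, 0, R2, (1, 3))
(2, 0, R3, (1, 2))
(2, 1, R3, (1, 2))
(2, 2, R3, (1, 2))
(2, 3, R3, (1, 2))
(3, 0, R4, (0, 1))
(3, 0, R4, (0, 2))
(4, 0, R2, (1, 3))
(4, 0, R3, (2, 3))
(4, 0, R4, (0, 3))
(4, 0, R7, (2,))
(4, 1, R3, (2, 3))
(4, 2, R3, (2, 3))
(4, 3, R3, (2, 3))
(5, 0, R2, (0, 2))
(5, 0, R2, (0, 3))
(5, 0, R2, (2, 3))
(5, 0, R7, (2,))
(5, 0, R7, (3,))
(5, 0, R8, (0, 2))
(5, 0, R8, (0, 3))
(6, 0, R1, (2, 3))
(6, 3, R6, (0, 2))
(6, 3, R6, (0, 3))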